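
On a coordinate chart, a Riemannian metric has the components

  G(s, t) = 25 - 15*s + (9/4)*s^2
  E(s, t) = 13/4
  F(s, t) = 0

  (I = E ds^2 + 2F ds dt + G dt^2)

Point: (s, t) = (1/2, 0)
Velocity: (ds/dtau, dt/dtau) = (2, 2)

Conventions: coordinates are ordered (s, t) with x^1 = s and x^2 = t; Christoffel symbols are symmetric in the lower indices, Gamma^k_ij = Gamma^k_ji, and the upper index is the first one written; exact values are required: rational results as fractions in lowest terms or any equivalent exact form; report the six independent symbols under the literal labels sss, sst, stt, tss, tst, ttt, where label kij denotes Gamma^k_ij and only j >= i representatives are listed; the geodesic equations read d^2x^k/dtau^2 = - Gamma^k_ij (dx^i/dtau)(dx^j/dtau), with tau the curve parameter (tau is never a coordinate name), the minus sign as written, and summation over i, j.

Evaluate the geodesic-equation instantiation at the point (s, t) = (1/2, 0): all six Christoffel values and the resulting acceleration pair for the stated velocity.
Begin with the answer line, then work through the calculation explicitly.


Answer: Gamma_sss = 0, Gamma_sst = 0, Gamma_stt = 51/26, Gamma_tss = 0, Gamma_tst = -6/17, Gamma_ttt = 0; accelerations (d^2s/dtau^2, d^2t/dtau^2) = (-102/13, 48/17)

E = 13/4, F = 0, G = 289/16 at the point
E_s = 0, E_t = 0, F_s = 0, F_t = 0, G_s = -51/4, G_t = 0
EG - F^2 = 3757/64;  g^inv = (64/3757) * [[289/16, 0], [0, 13/4]]
first-kind symbols [ij,l] = (1/2)(d_i g_jl + d_j g_il - d_l g_ij): [ss,s] = E_s/2 = 0, [ss,t] = F_s - E_t/2 = 0, [st,s] = E_t/2 = 0, [st,t] = G_s/2 = -51/8, [tt,s] = F_t - G_s/2 = 51/8, [tt,t] = G_t/2 = 0
Gamma^s_ij = (G*[ij,s] - F*[ij,t])/(EG - F^2), Gamma^t_ij = (E*[ij,t] - F*[ij,s])/(EG - F^2)
Gamma_sss = 0, Gamma_sst = 0, Gamma_stt = 51/26, Gamma_tss = 0, Gamma_tst = -6/17, Gamma_ttt = 0
d^2s/dtau^2 = -(Gamma_sss*(2)^2 + 2*Gamma_sst*(2)*(2) + Gamma_stt*(2)^2) = -102/13
d^2t/dtau^2 = -(Gamma_tss*(2)^2 + 2*Gamma_tst*(2)*(2) + Gamma_ttt*(2)^2) = 48/17


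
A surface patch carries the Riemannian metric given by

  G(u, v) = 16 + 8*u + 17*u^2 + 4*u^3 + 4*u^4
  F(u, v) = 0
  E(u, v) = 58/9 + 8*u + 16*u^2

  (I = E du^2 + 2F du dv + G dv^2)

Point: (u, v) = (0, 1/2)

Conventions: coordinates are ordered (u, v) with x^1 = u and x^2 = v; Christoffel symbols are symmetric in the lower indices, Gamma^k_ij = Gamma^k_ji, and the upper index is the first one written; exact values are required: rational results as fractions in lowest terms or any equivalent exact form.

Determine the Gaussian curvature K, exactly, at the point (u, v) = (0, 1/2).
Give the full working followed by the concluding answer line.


E = 58/9, F = 0, G = 16, EG - F^2 = 928/9 at the point
E_u = 8, E_v = 0, F_u = 0, F_v = 0, G_u = 8, G_v = 0
E_vv = 0, F_uv = 0, G_uu = 34
Compute both Brioschi determinants and normalise by (EG - F^2)^2.
M1 = [[-E_vv/2 + F_uv - G_uu/2, E_u/2, F_u - E_v/2], [F_v - G_u/2, E, F], [G_v/2, F, G]] = [[-17, 4, 0], [-4, 58/9, 0], [0, 0, 16]]; det M1 = -13472/9
M2 = [[0, E_v/2, G_u/2], [E_v/2, E, F], [G_u/2, F, G]] = [[0, 0, 4], [0, 58/9, 0], [4, 0, 16]]; det M2 = -928/9
det M1 - det M2 = -12544/9; K = -12544/9 / (928/9)^2 = -441/3364

Answer: K = -441/3364


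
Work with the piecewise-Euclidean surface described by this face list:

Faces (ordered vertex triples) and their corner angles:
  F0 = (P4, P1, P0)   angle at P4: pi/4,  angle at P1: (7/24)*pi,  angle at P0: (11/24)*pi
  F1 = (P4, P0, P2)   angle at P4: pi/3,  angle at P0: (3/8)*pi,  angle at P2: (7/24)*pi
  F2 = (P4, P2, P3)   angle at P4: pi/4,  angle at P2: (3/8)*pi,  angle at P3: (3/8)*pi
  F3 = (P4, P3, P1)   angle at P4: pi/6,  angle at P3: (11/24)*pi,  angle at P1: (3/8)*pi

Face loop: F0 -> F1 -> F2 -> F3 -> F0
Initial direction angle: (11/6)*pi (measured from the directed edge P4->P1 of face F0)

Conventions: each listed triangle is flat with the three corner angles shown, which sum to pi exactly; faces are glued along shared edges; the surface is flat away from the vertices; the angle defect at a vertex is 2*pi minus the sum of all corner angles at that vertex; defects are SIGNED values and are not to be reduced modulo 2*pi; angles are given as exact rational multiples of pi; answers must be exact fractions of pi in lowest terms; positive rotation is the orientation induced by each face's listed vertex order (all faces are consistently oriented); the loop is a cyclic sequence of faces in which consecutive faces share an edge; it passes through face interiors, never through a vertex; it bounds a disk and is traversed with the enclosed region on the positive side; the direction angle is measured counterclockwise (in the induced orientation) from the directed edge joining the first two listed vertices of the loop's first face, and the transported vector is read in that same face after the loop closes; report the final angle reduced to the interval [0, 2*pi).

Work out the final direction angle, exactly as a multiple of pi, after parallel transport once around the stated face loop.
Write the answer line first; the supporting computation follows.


Answer: final direction angle = (5/6)*pi

enclosed vertex P4: corner angles sum to pi, defect = 2*pi - pi = pi
transport around the loop rotates by the sum of enclosed defects; add to the initial angle mod 2*pi
final angle = (11/6)*pi + pi = (5/6)*pi (mod 2*pi)


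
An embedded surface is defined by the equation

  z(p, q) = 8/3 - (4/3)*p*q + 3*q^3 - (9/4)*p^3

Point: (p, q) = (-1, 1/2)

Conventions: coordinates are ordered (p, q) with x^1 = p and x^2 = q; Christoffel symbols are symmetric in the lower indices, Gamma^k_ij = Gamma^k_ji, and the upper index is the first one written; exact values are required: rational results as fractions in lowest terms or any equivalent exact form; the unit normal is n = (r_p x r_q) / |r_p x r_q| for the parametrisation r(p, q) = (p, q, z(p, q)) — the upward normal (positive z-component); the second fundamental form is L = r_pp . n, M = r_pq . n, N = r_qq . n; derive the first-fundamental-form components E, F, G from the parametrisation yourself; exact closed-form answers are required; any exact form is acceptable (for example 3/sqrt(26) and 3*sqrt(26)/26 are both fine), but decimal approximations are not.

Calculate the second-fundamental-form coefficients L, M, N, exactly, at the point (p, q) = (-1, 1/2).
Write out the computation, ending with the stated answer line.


z_p = -89/12, z_q = 43/12, z_pp = 27/2, z_pq = -4/3, z_qq = 9
E = 8065/144, F = -3827/144, G = 1993/144; answer radicand W^2 = 4957/72
unnormalised second-form numerators: l = 27/2, m = -4/3, n = 9; L = l/sqrt(4957/72), and similarly M = m/sqrt(W^2), N = n/sqrt(W^2)

Answer: L = 81*sqrt(9914)/4957, M = -8*sqrt(9914)/4957, N = 54*sqrt(9914)/4957


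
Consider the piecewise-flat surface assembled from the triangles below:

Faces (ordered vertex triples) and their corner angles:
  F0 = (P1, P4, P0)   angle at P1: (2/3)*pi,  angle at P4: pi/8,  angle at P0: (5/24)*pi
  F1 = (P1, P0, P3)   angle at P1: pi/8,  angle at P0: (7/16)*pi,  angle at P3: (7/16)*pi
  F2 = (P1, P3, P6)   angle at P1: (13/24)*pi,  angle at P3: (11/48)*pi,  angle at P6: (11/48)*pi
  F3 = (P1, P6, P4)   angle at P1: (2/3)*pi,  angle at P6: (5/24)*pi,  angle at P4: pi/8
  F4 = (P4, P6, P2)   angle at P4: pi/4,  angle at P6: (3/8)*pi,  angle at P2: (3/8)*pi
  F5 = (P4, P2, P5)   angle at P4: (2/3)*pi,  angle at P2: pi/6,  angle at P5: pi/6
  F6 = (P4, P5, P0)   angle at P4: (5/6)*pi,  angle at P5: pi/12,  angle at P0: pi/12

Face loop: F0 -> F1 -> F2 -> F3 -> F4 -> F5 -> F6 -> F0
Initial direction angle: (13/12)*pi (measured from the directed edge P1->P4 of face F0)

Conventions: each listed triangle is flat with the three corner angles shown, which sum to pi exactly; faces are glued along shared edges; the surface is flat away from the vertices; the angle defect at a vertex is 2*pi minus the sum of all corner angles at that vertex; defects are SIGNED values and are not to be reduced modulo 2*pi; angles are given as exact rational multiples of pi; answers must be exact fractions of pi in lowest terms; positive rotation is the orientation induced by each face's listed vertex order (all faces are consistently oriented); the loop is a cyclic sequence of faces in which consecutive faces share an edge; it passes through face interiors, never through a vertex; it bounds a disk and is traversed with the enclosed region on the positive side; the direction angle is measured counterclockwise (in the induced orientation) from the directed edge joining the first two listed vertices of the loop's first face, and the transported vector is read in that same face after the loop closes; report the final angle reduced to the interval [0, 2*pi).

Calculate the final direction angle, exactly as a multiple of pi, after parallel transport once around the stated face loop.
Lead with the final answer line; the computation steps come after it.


Answer: final direction angle = (13/12)*pi

enclosed vertex P1: corner angles sum to 2*pi, defect = 2*pi - 2*pi = 0
enclosed vertex P4: corner angles sum to 2*pi, defect = 2*pi - 2*pi = 0
adding the enclosed defects to the starting angle (mod 2*pi, induced orientation) gives the holonomy
final angle = (13/12)*pi + 0 = (13/12)*pi (mod 2*pi)


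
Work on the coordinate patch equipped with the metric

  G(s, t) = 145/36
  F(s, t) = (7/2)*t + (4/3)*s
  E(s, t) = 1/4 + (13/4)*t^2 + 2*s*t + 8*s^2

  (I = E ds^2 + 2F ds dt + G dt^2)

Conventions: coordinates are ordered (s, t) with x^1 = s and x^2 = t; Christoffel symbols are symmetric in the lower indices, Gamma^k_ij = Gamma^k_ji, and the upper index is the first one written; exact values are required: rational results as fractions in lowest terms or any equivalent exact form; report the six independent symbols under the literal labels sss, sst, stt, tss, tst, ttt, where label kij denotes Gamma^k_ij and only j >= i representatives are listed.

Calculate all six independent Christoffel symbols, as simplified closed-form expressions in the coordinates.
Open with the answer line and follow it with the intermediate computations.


Answer: Gamma_sss = (192*s^2 + 1128*s*t + 4384*s + 1638*t^2 - 92*t)/(4384*s^2 - 184*s*t + 121*t^2 + 145), Gamma_sst = (580*s + 1885*t)/(4384*s^2 - 184*s*t + 121*t^2 + 145), Gamma_stt = 2030/(4384*s^2 - 184*s*t + 121*t^2 + 145), Gamma_tss = (-1152*s^3 - 4032*s^2*t - 1404*s*t^2 - 3840*s*t - 36*s - 1521*t^3 + 120*t^2 - 117*t + 48)/(4384*s^2 - 184*s*t + 121*t^2 + 145), Gamma_tst = (-192*s^2 - 1128*s*t - 1638*t^2)/(4384*s^2 - 184*s*t + 121*t^2 + 145), Gamma_ttt = (-672*s - 1764*t)/(4384*s^2 - 184*s*t + 121*t^2 + 145)

E = 1/4 + (13/4)*t^2 + 2*s*t + 8*s^2; F = (7/2)*t + (4/3)*s; G = 145/36
Gamma^k_ij = (1/2) g^{kl} (d_i g_jl + d_j g_il - d_l g_ij), with g^inv = (1/(EG-F^2)) [[G, -F], [-F, E]]
first partials: E_s = 2*t + 16*s, E_t = (13/2)*t + 2*s, F_s = 4/3, F_t = 7/2, G_s = 0, G_t = 0
D = EG - F^2 = 145/144 + (121/144)*t^2 - (23/18)*s*t + (274/9)*s^2
expanded: Gamma^s_ss = (G E_s - 2F F_s + F E_t)/(2D), Gamma^s_st = (G E_t - F G_s)/(2D), Gamma^s_tt = (2G F_t - G G_s - F G_t)/(2D), Gamma^t_ss = (2E F_s - E E_t - F E_s)/(2D), Gamma^t_st = (E G_s - F E_t)/(2D), Gamma^t_tt = (E G_t - 2F F_t + F G_s)/(2D); substitute and cancel common factors


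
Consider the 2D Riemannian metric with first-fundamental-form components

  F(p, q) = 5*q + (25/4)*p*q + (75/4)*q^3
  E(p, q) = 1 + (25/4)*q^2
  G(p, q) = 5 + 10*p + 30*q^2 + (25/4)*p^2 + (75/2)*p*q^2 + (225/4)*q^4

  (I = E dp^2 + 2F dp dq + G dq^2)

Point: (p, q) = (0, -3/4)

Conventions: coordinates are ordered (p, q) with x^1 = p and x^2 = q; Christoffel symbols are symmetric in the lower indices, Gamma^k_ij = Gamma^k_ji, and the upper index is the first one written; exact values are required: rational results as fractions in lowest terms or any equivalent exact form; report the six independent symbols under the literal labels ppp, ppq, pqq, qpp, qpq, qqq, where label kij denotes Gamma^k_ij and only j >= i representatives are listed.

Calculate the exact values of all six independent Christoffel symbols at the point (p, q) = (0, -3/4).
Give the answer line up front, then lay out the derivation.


Answer: Gamma_ppp = 0, Gamma_ppq = -192/1769, Gamma_pqq = 864/1769, Gamma_qpp = 0, Gamma_qpq = 3184/8845, Gamma_qqq = -14328/8845

E = 289/64, F = -2985/256, G = 40625/1024 at the point
E_p = 0, E_q = -75/8, F_p = -75/16, F_q = 2345/64, G_p = 995/32, G_q = -8955/64
EG - F^2 = 44225/1024;  g^inv = (1024/44225) * [[40625/1024, 2985/256], [2985/256, 289/64]]
first-kind symbols [ij,l] = (1/2)(d_i g_jl + d_j g_il - d_l g_ij): [pp,p] = E_p/2 = 0, [pp,q] = F_p - E_q/2 = 0, [pq,p] = E_q/2 = -75/16, [pq,q] = G_p/2 = 995/64, [qq,p] = F_q - G_p/2 = 675/32, [qq,q] = G_q/2 = -8955/128
Gamma^p_ij = (G*[ij,p] - F*[ij,q])/(EG - F^2), Gamma^q_ij = (E*[ij,q] - F*[ij,p])/(EG - F^2)


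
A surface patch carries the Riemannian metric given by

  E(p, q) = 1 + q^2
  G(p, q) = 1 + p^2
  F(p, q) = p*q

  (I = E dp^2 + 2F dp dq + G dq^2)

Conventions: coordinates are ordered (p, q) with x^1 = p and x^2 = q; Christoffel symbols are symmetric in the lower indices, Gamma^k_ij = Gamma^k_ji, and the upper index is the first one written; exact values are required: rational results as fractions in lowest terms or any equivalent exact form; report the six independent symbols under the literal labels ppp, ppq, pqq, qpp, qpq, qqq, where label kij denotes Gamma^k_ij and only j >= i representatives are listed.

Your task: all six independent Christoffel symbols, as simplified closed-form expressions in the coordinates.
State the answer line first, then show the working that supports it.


Answer: Gamma_ppp = 0, Gamma_ppq = q/(p^2 + q^2 + 1), Gamma_pqq = 0, Gamma_qpp = 0, Gamma_qpq = p/(p^2 + q^2 + 1), Gamma_qqq = 0

E = 1 + q^2; F = p*q; G = 1 + p^2
Gamma^k_ij = (1/2) g^{kl} (d_i g_jl + d_j g_il - d_l g_ij), with g^inv = (1/(EG-F^2)) [[G, -F], [-F, E]]
first partials: E_p = 0, E_q = 2*q, F_p = q, F_q = p, G_p = 2*p, G_q = 0
D = EG - F^2 = 1 + q^2 + p^2
expanded: Gamma^p_pp = (G E_p - 2F F_p + F E_q)/(2D), Gamma^p_pq = (G E_q - F G_p)/(2D), Gamma^p_qq = (2G F_q - G G_p - F G_q)/(2D), Gamma^q_pp = (2E F_p - E E_q - F E_p)/(2D), Gamma^q_pq = (E G_p - F E_q)/(2D), Gamma^q_qq = (E G_q - 2F F_q + F G_p)/(2D); substitute and cancel common factors


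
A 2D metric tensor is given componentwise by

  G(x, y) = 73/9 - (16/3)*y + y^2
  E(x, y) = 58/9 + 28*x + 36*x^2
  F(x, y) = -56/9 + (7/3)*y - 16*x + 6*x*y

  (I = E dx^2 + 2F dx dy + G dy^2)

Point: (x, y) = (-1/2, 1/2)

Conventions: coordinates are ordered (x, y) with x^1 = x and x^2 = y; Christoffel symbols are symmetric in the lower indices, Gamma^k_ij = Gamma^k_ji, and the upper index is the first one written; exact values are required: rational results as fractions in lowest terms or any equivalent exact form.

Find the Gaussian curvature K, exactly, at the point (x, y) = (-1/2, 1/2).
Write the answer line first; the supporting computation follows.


Answer: K = 7776/48841

E = 13/9, F = 13/9, G = 205/36, EG - F^2 = 221/36 at the point
E_x = -8, E_y = 0, F_x = -13, F_y = -2/3, G_x = 0, G_y = -13/3
E_yy = 0, F_xy = 6, G_xx = 0
K follows from Brioschi's formula, (det M1 - det M2)/(EG - F^2)^2.
M1 = [[-E_yy/2 + F_xy - G_xx/2, E_x/2, F_x - E_y/2], [F_y - G_x/2, E, F], [G_y/2, F, G]] = [[6, -4, -13], [-2/3, 13/9, 13/9], [-13/6, 13/9, 205/36]]; det M1 = 6
M2 = [[0, E_y/2, G_x/2], [E_y/2, E, F], [G_x/2, F, G]] = [[0, 0, 0], [0, 13/9, 13/9], [0, 13/9, 205/36]]; det M2 = 0
det M1 - det M2 = 6; K = 6 / (221/36)^2 = 7776/48841


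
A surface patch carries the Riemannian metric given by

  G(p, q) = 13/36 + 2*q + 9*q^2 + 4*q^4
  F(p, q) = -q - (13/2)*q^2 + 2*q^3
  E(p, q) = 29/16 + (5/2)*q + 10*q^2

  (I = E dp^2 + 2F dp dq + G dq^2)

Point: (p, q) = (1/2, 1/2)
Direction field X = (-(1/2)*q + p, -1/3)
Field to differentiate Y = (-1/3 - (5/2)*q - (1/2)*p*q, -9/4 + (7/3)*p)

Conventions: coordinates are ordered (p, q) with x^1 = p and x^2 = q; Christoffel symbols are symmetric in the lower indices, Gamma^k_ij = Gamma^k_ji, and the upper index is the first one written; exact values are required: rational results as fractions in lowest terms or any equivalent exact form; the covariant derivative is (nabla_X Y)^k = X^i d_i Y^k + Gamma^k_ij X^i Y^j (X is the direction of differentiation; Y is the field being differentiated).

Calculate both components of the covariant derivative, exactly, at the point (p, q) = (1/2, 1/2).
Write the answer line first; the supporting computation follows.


Answer: (nabla_X Y)^p = 279505/212832, (nabla_X Y)^q = 298747/141888

E = 89/16, F = -15/8, G = 139/36 at the point
E_p = 0, E_q = 25/2, F_p = 0, F_q = -6, G_p = 0, G_q = 13
EG - F^2 = 5173/288;  g^inv = (288/5173) * [[139/36, 15/8], [15/8, 89/16]]
first-kind symbols [ij,l] = (1/2)(d_i g_jl + d_j g_il - d_l g_ij): [pp,p] = E_p/2 = 0, [pp,q] = F_p - E_q/2 = -25/4, [pq,p] = E_q/2 = 25/4, [pq,q] = G_p/2 = 0, [qq,p] = F_q - G_p/2 = -6, [qq,q] = G_q/2 = 13/2
Gamma^p_ij = (G*[ij,p] - F*[ij,q])/(EG - F^2), Gamma^q_ij = (E*[ij,q] - F*[ij,p])/(EG - F^2)
Gamma_ppp = -3375/5173, Gamma_ppq = 6950/5173, Gamma_pqq = -3162/5173, Gamma_qpp = -20025/10346, Gamma_qpq = 3375/5173, Gamma_qqq = 7173/5173
X = (1/4, -1/3), Y = (-41/24, -13/12) at the point


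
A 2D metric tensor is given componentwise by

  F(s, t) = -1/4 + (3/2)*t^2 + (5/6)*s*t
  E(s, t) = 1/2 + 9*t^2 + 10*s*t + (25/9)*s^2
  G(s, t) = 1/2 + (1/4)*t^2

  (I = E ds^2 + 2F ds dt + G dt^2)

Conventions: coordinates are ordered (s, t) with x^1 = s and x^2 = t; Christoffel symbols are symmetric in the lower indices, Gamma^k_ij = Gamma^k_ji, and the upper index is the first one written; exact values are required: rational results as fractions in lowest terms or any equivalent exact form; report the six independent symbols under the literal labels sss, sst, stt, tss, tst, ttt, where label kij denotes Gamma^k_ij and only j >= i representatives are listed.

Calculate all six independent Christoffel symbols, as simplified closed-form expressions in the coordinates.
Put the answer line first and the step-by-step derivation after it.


Answer: Gamma_sss = (600*s^2*t + 2160*s*t^2 + 20*s + 1944*t^3 + 66*t)/(200*s^2 + 780*s*t + 774*t^2 + 27), Gamma_sst = (180*s*t^2 + 360*s + 324*t^3 + 648*t)/(200*s^2 + 780*s*t + 774*t^2 + 27), Gamma_stt = (60*s + 54*t^3 + 225*t)/(200*s^2 + 780*s*t + 774*t^2 + 27), Gamma_tss = (-2000*s^3 - 10800*s^2*t - 19440*s*t^2 - 260*s - 11664*t^3 - 408*t)/(200*s^2 + 780*s*t + 774*t^2 + 27), Gamma_tst = (-600*s^2*t - 2160*s*t^2 + 180*s - 1944*t^3 + 324*t)/(200*s^2 + 780*s*t + 774*t^2 + 27), Gamma_ttt = (-180*s*t^2 + 30*s - 324*t^3 + 126*t)/(200*s^2 + 780*s*t + 774*t^2 + 27)

E = 1/2 + 9*t^2 + 10*s*t + (25/9)*s^2; F = -1/4 + (3/2)*t^2 + (5/6)*s*t; G = 1/2 + (1/4)*t^2
Gamma^k_ij = (1/2) g^{kl} (d_i g_jl + d_j g_il - d_l g_ij), with g^inv = (1/(EG-F^2)) [[G, -F], [-F, E]]
first partials: E_s = 10*t + (50/9)*s, E_t = 18*t + 10*s, F_s = (5/6)*t, F_t = 3*t + (5/6)*s, G_s = 0, G_t = (1/2)*t
D = EG - F^2 = 3/16 + (43/8)*t^2 + (65/12)*s*t + (25/18)*s^2
expanded: Gamma^s_ss = (G E_s - 2F F_s + F E_t)/(2D), Gamma^s_st = (G E_t - F G_s)/(2D), Gamma^s_tt = (2G F_t - G G_s - F G_t)/(2D), Gamma^t_ss = (2E F_s - E E_t - F E_s)/(2D), Gamma^t_st = (E G_s - F E_t)/(2D), Gamma^t_tt = (E G_t - 2F F_t + F G_s)/(2D); substitute and cancel common factors


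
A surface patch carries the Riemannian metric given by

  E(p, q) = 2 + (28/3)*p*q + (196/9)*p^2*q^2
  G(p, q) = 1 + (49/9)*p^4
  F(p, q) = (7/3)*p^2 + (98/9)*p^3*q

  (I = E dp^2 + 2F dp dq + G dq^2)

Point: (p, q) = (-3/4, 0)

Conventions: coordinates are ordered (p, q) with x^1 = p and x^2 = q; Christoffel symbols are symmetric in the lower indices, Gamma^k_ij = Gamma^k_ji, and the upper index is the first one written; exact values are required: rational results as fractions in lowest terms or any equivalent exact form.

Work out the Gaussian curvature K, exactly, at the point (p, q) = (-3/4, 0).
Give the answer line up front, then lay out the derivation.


Answer: K = -802816/908209

E = 2, F = 21/16, G = 697/256, EG - F^2 = 953/256 at the point
E_p = 0, E_q = -7, F_p = -7/2, F_q = -147/32, G_p = -147/16, G_q = 0
E_qq = 49/2, F_pq = 147/8, G_pp = 147/4
The intrinsic route: Brioschi's K = (det M1 - det M2)/(EG - F^2)^2.
M1 = [[-E_qq/2 + F_pq - G_pp/2, E_p/2, F_p - E_q/2], [F_q - G_p/2, E, F], [G_q/2, F, G]] = [[-49/4, 0, 0], [0, 2, 21/16], [0, 21/16, 697/256]]; det M1 = -46697/1024
M2 = [[0, E_q/2, G_p/2], [E_q/2, E, F], [G_p/2, F, G]] = [[0, -7/2, -147/32], [-7/2, 2, 21/16], [-147/32, 21/16, 697/256]]; det M2 = -34153/1024
det M1 - det M2 = -49/4; K = -49/4 / (953/256)^2 = -802816/908209


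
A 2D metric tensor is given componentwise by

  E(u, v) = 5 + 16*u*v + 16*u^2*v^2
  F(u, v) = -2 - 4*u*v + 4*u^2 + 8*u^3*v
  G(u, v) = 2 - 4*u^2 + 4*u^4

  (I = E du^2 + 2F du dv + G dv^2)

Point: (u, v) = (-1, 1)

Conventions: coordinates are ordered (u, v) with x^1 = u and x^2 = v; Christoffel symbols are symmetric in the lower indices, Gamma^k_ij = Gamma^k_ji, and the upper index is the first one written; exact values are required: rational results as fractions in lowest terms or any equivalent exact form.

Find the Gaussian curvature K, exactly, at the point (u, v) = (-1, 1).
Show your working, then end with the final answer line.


E = 5, F = -2, G = 2, EG - F^2 = 6 at the point
E_u = -16, E_v = 16, F_u = 12, F_v = -4, G_u = -8, G_v = 0
E_vv = 32, F_uv = 20, G_uu = 40
K follows from Brioschi's formula, (det M1 - det M2)/(EG - F^2)^2.
M1 = [[-E_vv/2 + F_uv - G_uu/2, E_u/2, F_u - E_v/2], [F_v - G_u/2, E, F], [G_v/2, F, G]] = [[-16, -8, 4], [0, 5, -2], [0, -2, 2]]; det M1 = -96
M2 = [[0, E_v/2, G_u/2], [E_v/2, E, F], [G_u/2, F, G]] = [[0, 8, -4], [8, 5, -2], [-4, -2, 2]]; det M2 = -80
det M1 - det M2 = -16; K = -16 / (6)^2 = -4/9

Answer: K = -4/9


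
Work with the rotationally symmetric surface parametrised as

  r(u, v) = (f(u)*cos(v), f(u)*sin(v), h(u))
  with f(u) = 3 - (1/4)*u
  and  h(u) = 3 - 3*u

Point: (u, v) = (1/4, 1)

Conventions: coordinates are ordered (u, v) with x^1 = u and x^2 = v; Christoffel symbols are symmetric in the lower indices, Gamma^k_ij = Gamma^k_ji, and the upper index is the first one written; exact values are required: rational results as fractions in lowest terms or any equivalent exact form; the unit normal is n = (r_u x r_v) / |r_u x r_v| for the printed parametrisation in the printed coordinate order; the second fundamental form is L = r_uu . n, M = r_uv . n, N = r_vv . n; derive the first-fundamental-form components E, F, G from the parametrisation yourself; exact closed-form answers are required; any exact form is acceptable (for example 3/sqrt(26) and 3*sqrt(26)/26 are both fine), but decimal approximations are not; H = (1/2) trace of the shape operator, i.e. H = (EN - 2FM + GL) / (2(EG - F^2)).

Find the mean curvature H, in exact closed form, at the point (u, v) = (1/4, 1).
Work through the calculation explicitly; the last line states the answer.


f = 47/16, f' = -1/4, f'' = 0, h' = -3, h'' = 0
E = 145/16, F = 0, G = 2209/256; answer radicand W^2 = 145/16
unnormalised second-form numerators: l = 0, m = 0, n = -141/16; L = l/sqrt(145/16), and similarly M = m/sqrt(W^2), N = n/sqrt(W^2)
H = (E*n - 2*F*m + G*l) / (2*(EG - F^2)*sqrt(W^2)); E*n - 2*F*m + G*l = -20445/256, EG - F^2 = 320305/4096, so H = (-24/47)/sqrt(145/16)

Answer: H = -96*sqrt(145)/6815


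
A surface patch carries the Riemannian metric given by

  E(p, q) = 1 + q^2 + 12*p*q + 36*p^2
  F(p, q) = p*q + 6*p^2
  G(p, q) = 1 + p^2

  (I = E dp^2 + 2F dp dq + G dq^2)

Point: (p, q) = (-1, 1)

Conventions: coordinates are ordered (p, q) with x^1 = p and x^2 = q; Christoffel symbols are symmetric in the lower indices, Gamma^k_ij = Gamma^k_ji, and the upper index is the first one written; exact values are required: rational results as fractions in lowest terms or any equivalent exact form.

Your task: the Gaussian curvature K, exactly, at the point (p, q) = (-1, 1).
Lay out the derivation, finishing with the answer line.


E = 26, F = 5, G = 2, EG - F^2 = 27 at the point
E_p = -60, E_q = -10, F_p = -11, F_q = -1, G_p = -2, G_q = 0
E_qq = 2, F_pq = 1, G_pp = 2
By Brioschi, K is (det M1 - det M2) divided by (EG - F^2) squared.
M1 = [[-E_qq/2 + F_pq - G_pp/2, E_p/2, F_p - E_q/2], [F_q - G_p/2, E, F], [G_q/2, F, G]] = [[-1, -30, -6], [0, 26, 5], [0, 5, 2]]; det M1 = -27
M2 = [[0, E_q/2, G_p/2], [E_q/2, E, F], [G_p/2, F, G]] = [[0, -5, -1], [-5, 26, 5], [-1, 5, 2]]; det M2 = -26
det M1 - det M2 = -1; K = -1 / (27)^2 = -1/729

Answer: K = -1/729


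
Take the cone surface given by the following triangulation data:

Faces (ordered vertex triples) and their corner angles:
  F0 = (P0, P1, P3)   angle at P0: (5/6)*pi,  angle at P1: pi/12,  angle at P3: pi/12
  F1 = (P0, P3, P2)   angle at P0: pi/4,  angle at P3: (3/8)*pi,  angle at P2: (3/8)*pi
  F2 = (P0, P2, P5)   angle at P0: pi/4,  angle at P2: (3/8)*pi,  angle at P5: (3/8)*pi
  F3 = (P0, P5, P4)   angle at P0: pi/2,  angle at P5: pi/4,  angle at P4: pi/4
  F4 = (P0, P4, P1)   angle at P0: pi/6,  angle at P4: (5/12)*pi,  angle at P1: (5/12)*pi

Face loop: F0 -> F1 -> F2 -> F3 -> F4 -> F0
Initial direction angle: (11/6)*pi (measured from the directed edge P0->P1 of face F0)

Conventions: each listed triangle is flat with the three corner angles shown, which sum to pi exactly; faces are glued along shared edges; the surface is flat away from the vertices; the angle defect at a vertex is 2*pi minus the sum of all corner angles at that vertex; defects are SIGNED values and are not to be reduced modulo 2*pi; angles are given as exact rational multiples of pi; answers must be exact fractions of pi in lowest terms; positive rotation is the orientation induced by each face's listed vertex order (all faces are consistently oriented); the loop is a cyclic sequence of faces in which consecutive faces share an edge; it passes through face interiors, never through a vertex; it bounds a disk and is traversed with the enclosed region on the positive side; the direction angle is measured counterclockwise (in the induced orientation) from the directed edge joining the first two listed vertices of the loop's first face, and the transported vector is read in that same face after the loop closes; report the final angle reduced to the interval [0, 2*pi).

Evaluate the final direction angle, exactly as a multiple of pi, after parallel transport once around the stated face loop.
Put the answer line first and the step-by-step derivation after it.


Answer: final direction angle = (11/6)*pi

enclosed vertex P0: corner angles sum to 2*pi, defect = 2*pi - 2*pi = 0
the rotation equals the total enclosed defect, so the final angle is initial + defects (mod 2*pi)
final angle = (11/6)*pi + 0 = (11/6)*pi (mod 2*pi)


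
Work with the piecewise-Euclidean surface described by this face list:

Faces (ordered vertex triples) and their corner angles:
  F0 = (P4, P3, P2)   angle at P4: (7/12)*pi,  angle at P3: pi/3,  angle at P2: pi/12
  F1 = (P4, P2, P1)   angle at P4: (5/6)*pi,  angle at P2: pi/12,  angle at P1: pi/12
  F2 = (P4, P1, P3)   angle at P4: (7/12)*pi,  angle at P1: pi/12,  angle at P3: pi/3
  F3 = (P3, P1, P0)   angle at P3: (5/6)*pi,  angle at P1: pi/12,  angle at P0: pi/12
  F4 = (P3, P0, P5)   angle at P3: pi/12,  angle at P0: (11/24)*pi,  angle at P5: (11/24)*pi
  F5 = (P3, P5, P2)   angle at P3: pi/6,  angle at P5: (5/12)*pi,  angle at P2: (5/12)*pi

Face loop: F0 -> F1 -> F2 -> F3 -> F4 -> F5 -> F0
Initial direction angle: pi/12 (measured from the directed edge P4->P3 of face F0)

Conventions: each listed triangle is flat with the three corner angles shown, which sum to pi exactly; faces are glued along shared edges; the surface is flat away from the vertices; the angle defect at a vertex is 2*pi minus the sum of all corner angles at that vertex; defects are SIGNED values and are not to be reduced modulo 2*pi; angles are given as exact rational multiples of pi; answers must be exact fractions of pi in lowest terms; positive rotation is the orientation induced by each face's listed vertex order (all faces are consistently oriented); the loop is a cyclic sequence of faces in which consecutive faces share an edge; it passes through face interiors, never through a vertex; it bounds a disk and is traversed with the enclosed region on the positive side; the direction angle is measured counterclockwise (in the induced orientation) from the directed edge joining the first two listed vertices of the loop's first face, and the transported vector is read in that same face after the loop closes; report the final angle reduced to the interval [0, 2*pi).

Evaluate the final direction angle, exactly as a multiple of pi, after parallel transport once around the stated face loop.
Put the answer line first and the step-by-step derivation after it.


Answer: final direction angle = pi/3

enclosed vertex P3: corner angles sum to (7/4)*pi, defect = 2*pi - (7/4)*pi = pi/4
enclosed vertex P4: corner angles sum to 2*pi, defect = 2*pi - 2*pi = 0
by Gauss-Bonnet the loop rotates the vector by the enclosed defect sum (positive orientation, mod 2*pi)
final angle = pi/12 + pi/4 = pi/3 (mod 2*pi)


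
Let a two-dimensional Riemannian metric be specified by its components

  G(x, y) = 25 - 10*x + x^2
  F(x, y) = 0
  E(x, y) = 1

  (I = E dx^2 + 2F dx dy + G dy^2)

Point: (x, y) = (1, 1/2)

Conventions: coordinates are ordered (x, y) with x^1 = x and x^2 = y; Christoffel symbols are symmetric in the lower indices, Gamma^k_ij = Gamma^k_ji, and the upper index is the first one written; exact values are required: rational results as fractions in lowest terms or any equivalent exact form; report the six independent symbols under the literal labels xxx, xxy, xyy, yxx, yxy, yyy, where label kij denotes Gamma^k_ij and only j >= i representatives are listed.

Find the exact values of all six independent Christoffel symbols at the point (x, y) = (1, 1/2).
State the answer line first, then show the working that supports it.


Answer: Gamma_xxx = 0, Gamma_xxy = 0, Gamma_xyy = 4, Gamma_yxx = 0, Gamma_yxy = -1/4, Gamma_yyy = 0

E = 1, F = 0, G = 16 at the point
E_x = 0, E_y = 0, F_x = 0, F_y = 0, G_x = -8, G_y = 0
EG - F^2 = 16;  g^inv = (1/16) * [[16, 0], [0, 1]]
first-kind symbols [ij,l] = (1/2)(d_i g_jl + d_j g_il - d_l g_ij): [xx,x] = E_x/2 = 0, [xx,y] = F_x - E_y/2 = 0, [xy,x] = E_y/2 = 0, [xy,y] = G_x/2 = -4, [yy,x] = F_y - G_x/2 = 4, [yy,y] = G_y/2 = 0
Gamma^x_ij = (G*[ij,x] - F*[ij,y])/(EG - F^2), Gamma^y_ij = (E*[ij,y] - F*[ij,x])/(EG - F^2)


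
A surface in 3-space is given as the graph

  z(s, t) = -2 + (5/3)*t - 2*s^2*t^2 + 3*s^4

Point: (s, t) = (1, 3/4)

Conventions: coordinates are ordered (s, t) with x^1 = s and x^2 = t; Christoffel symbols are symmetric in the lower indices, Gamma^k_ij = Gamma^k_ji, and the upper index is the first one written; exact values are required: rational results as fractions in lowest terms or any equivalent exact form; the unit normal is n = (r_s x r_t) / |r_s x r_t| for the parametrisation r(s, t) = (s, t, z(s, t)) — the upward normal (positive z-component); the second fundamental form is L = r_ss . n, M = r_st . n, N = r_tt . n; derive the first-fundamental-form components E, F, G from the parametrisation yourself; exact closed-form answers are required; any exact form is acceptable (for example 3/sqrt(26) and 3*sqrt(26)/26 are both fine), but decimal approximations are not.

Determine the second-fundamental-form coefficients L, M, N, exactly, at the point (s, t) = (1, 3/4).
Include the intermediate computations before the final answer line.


z_s = 39/4, z_t = -4/3, z_ss = 135/4, z_st = -6, z_tt = -4
E = 1537/16, F = -13, G = 25/9; answer radicand W^2 = 14089/144
unnormalised second-form numerators: l = 135/4, m = -6, n = -4; L = l/sqrt(14089/144), and similarly M = m/sqrt(W^2), N = n/sqrt(W^2)

Answer: L = 405*sqrt(14089)/14089, M = -72*sqrt(14089)/14089, N = -48*sqrt(14089)/14089


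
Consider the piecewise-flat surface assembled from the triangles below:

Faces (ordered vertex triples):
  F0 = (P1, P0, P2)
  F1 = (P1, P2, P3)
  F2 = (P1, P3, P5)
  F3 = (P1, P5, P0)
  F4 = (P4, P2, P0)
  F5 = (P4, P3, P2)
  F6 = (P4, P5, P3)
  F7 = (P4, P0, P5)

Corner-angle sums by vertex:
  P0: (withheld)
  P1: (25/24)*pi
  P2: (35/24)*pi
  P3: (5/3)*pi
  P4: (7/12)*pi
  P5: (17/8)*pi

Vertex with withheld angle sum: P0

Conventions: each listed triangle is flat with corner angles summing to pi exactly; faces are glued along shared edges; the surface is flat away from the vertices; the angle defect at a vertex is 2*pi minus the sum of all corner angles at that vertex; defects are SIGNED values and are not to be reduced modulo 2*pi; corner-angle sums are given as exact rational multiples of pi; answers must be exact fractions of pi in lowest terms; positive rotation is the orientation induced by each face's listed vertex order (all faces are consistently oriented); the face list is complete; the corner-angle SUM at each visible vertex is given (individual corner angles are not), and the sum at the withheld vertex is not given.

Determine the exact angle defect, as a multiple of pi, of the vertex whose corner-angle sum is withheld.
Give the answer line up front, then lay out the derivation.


Answer: defect(P0) = (7/8)*pi

V = 6, E = 12, F = 8; chi = V - E + F = 2
Gauss-Bonnet: total defect = 2*pi*chi = 4*pi; visible defects sum to (25/8)*pi


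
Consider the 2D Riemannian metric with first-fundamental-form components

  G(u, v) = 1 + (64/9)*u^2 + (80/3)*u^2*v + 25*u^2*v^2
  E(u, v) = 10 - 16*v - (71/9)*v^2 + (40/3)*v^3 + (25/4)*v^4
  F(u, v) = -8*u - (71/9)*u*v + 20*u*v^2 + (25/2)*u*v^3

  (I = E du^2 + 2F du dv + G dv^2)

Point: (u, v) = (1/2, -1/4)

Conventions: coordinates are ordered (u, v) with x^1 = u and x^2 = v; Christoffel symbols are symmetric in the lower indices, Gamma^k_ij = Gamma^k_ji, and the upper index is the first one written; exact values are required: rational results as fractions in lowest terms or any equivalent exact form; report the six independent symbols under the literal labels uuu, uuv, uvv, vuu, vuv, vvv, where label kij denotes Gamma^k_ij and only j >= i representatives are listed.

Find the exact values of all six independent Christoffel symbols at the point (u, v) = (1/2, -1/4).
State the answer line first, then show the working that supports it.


Answer: Gamma_uuu = 0, Gamma_uuv = -45832/127409, Gamma_uvv = -80880/127409, Gamma_vuu = 0, Gamma_vuv = 9248/127409, Gamma_vvv = 16320/127409

E = 122785/9216, F = -5729/2304, G = 865/576 at the point
E_u = 0, E_v = -5729/576, F_u = -5729/1152, F_v = -4477/576, G_u = 289/144, G_v = 85/24
EG - F^2 = 127409/9216;  g^inv = (9216/127409) * [[865/576, 5729/2304], [5729/2304, 122785/9216]]
first-kind symbols [ij,l] = (1/2)(d_i g_jl + d_j g_il - d_l g_ij): [uu,u] = E_u/2 = 0, [uu,v] = F_u - E_v/2 = 0, [uv,u] = E_v/2 = -5729/1152, [uv,v] = G_u/2 = 289/288, [vv,u] = F_v - G_u/2 = -1685/192, [vv,v] = G_v/2 = 85/48
Gamma^u_ij = (G*[ij,u] - F*[ij,v])/(EG - F^2), Gamma^v_ij = (E*[ij,v] - F*[ij,u])/(EG - F^2)


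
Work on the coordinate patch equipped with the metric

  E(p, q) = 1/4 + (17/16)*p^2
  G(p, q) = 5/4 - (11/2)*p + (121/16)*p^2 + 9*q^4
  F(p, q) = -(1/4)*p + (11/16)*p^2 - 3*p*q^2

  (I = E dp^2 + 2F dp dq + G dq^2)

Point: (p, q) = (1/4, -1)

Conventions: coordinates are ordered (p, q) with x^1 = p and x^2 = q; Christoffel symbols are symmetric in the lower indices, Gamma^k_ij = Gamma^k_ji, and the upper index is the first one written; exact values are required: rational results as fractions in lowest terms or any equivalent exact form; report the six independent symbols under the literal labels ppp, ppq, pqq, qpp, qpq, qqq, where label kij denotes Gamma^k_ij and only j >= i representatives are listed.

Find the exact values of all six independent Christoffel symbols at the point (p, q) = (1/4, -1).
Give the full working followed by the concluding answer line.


E = 81/256, F = -197/256, G = 2393/256 at the point
E_p = 17/32, E_q = 0, F_p = -93/32, F_q = 3/2, G_p = -55/32, G_q = -36
EG - F^2 = 9689/4096;  g^inv = (4096/9689) * [[2393/256, 197/256], [197/256, 81/256]]
first-kind symbols [ij,l] = (1/2)(d_i g_jl + d_j g_il - d_l g_ij): [pp,p] = E_p/2 = 17/64, [pp,q] = F_p - E_q/2 = -93/32, [pq,p] = E_q/2 = 0, [pq,q] = G_p/2 = -55/64, [qq,p] = F_q - G_p/2 = 151/64, [qq,q] = G_q/2 = -18
Gamma^p_ij = (G*[ij,p] - F*[ij,q])/(EG - F^2), Gamma^q_ij = (E*[ij,q] - F*[ij,p])/(EG - F^2)

Answer: Gamma_ppp = 4039/38756, Gamma_ppq = -10835/38756, Gamma_pqq = 134399/38756, Gamma_qpp = -11717/38756, Gamma_qpq = -4455/38756, Gamma_qqq = -63565/38756


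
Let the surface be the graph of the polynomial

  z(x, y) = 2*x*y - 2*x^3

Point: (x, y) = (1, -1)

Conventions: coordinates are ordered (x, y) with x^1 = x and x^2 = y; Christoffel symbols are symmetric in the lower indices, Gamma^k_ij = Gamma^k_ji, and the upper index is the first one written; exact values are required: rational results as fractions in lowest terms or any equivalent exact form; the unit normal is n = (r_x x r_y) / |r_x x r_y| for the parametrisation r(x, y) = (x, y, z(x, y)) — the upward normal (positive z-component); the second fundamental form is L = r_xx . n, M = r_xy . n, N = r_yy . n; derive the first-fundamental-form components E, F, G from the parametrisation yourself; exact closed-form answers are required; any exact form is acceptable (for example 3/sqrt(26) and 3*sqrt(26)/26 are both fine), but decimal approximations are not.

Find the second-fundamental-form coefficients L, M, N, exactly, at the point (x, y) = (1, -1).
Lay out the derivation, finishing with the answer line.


z_x = -8, z_y = 2, z_xx = -12, z_xy = 2, z_yy = 0
E = 65, F = -16, G = 5; answer radicand W^2 = 69
unnormalised second-form numerators: l = -12, m = 2, n = 0; L = l/sqrt(69), and similarly M = m/sqrt(W^2), N = n/sqrt(W^2)

Answer: L = -4*sqrt(69)/23, M = 2*sqrt(69)/69, N = 0


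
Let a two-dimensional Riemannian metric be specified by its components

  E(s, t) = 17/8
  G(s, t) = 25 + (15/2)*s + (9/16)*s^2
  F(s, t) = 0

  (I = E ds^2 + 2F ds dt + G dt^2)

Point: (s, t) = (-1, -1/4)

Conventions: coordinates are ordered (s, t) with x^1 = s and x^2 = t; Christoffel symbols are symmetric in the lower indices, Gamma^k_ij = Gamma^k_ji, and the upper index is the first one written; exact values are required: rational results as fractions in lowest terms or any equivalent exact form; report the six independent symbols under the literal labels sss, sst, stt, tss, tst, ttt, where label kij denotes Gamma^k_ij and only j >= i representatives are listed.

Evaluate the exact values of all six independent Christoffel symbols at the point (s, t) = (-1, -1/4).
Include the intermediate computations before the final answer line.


E = 17/8, F = 0, G = 289/16 at the point
E_s = 0, E_t = 0, F_s = 0, F_t = 0, G_s = 51/8, G_t = 0
EG - F^2 = 4913/128;  g^inv = (128/4913) * [[289/16, 0], [0, 17/8]]
first-kind symbols [ij,l] = (1/2)(d_i g_jl + d_j g_il - d_l g_ij): [ss,s] = E_s/2 = 0, [ss,t] = F_s - E_t/2 = 0, [st,s] = E_t/2 = 0, [st,t] = G_s/2 = 51/16, [tt,s] = F_t - G_s/2 = -51/16, [tt,t] = G_t/2 = 0
Gamma^s_ij = (G*[ij,s] - F*[ij,t])/(EG - F^2), Gamma^t_ij = (E*[ij,t] - F*[ij,s])/(EG - F^2)

Answer: Gamma_sss = 0, Gamma_sst = 0, Gamma_stt = -3/2, Gamma_tss = 0, Gamma_tst = 3/17, Gamma_ttt = 0


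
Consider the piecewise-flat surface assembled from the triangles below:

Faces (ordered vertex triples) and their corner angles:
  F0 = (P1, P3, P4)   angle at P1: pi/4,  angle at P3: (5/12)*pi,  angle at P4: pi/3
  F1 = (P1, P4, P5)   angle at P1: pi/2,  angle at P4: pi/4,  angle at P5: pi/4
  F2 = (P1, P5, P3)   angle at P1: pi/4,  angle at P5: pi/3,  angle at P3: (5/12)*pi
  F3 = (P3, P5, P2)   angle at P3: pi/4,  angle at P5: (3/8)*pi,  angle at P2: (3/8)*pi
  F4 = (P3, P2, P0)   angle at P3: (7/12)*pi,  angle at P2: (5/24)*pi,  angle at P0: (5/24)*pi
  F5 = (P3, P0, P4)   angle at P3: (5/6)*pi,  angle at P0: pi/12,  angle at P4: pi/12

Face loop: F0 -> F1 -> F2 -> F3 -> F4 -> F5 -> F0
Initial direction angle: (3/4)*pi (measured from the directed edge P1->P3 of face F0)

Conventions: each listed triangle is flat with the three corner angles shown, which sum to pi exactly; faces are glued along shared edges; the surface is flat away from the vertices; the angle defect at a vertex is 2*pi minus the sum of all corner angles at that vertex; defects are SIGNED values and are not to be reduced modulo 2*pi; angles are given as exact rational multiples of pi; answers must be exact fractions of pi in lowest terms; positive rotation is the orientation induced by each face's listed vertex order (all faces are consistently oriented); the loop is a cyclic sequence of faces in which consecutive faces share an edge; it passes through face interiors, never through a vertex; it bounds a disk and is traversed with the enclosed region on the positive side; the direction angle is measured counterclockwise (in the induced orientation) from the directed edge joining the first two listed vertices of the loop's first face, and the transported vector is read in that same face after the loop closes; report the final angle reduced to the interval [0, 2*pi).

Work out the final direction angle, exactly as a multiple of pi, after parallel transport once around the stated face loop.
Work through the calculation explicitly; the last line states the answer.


enclosed vertex P1: corner angles sum to pi, defect = 2*pi - pi = pi
enclosed vertex P3: corner angles sum to (5/2)*pi, defect = 2*pi - (5/2)*pi = -pi/2
adding the enclosed defects to the starting angle (mod 2*pi, induced orientation) gives the holonomy
final angle = (3/4)*pi + pi/2 = (5/4)*pi (mod 2*pi)

Answer: final direction angle = (5/4)*pi
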